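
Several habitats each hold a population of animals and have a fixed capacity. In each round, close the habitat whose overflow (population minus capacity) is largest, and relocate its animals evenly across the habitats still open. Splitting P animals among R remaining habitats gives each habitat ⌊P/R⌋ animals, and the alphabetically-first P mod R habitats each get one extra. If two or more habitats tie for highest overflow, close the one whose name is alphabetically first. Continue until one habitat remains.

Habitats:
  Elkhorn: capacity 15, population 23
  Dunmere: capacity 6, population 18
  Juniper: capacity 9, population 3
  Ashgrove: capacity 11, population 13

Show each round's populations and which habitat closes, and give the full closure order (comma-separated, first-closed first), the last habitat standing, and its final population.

Round 1: Ashgrove=13 Dunmere=18 Elkhorn=23 Juniper=3 → close Dunmere (overflow 12)
  18÷3 = 6 each, +1 to first 0
Round 2: Ashgrove=19 Elkhorn=29 Juniper=9 → close Elkhorn (overflow 14)
  29÷2 = 14 each, +1 to first 1
Round 3: Ashgrove=34 Juniper=23 → close Ashgrove (overflow 23)
  34÷1 = 34 each, +1 to first 0

Closure order: Dunmere, Elkhorn, Ashgrove
Last habitat: Juniper with 57 animals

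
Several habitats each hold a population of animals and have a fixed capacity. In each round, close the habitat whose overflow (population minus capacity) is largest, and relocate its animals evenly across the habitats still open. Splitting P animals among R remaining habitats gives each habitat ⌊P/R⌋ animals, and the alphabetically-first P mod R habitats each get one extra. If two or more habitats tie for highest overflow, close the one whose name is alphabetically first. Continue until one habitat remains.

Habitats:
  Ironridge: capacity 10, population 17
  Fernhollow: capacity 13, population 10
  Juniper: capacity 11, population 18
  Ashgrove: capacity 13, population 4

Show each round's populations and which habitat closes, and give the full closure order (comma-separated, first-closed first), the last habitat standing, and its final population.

Round 1: Ashgrove=4 Fernhollow=10 Ironridge=17 Juniper=18 → close Ironridge (overflow 7)
  17÷3 = 5 each, +1 to first 2
Round 2: Ashgrove=10 Fernhollow=16 Juniper=23 → close Juniper (overflow 12)
  23÷2 = 11 each, +1 to first 1
Round 3: Ashgrove=22 Fernhollow=27 → close Fernhollow (overflow 14)
  27÷1 = 27 each, +1 to first 0

Closure order: Ironridge, Juniper, Fernhollow
Last habitat: Ashgrove with 49 animals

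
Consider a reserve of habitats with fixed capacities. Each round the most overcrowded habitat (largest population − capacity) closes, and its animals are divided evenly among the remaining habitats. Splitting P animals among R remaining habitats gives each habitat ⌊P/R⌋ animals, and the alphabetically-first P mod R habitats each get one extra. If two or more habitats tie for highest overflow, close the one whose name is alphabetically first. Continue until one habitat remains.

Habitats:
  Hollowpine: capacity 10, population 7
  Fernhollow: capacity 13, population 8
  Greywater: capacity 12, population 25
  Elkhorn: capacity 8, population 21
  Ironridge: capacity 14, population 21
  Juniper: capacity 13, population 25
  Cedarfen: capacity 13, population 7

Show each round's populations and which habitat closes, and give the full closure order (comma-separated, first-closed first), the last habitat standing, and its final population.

Closure order: Elkhorn, Greywater, Juniper, Ironridge, Cedarfen, Fernhollow
Last habitat: Hollowpine with 114 animals

Round 1: Cedarfen=7 Elkhorn=21 Fernhollow=8 Greywater=25 Hollowpine=7 Ironridge=21 Juniper=25 → close Elkhorn (overflow 13)
  21÷6 = 3 each, +1 to first 3
Round 2: Cedarfen=11 Fernhollow=12 Greywater=29 Hollowpine=10 Ironridge=24 Juniper=28 → close Greywater (overflow 17)
  29÷5 = 5 each, +1 to first 4
Round 3: Cedarfen=17 Fernhollow=18 Hollowpine=16 Ironridge=30 Juniper=33 → close Juniper (overflow 20)
  33÷4 = 8 each, +1 to first 1
Round 4: Cedarfen=26 Fernhollow=26 Hollowpine=24 Ironridge=38 → close Ironridge (overflow 24)
  38÷3 = 12 each, +1 to first 2
Round 5: Cedarfen=39 Fernhollow=39 Hollowpine=36 → close Cedarfen (overflow 26)
  39÷2 = 19 each, +1 to first 1
Round 6: Fernhollow=59 Hollowpine=55 → close Fernhollow (overflow 46)
  59÷1 = 59 each, +1 to first 0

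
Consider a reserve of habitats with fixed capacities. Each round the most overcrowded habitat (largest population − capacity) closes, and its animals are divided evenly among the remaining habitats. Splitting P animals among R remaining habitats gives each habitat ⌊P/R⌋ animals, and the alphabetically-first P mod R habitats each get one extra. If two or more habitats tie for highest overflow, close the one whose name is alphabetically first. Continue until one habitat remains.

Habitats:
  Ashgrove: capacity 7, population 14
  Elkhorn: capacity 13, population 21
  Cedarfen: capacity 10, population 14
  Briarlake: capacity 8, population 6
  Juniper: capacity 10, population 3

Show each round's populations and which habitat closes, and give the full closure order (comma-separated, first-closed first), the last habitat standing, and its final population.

Closure order: Elkhorn, Ashgrove, Cedarfen, Briarlake
Last habitat: Juniper with 58 animals

Round 1: Ashgrove=14 Briarlake=6 Cedarfen=14 Elkhorn=21 Juniper=3 → close Elkhorn (overflow 8)
  21÷4 = 5 each, +1 to first 1
Round 2: Ashgrove=20 Briarlake=11 Cedarfen=19 Juniper=8 → close Ashgrove (overflow 13)
  20÷3 = 6 each, +1 to first 2
Round 3: Briarlake=18 Cedarfen=26 Juniper=14 → close Cedarfen (overflow 16)
  26÷2 = 13 each, +1 to first 0
Round 4: Briarlake=31 Juniper=27 → close Briarlake (overflow 23)
  31÷1 = 31 each, +1 to first 0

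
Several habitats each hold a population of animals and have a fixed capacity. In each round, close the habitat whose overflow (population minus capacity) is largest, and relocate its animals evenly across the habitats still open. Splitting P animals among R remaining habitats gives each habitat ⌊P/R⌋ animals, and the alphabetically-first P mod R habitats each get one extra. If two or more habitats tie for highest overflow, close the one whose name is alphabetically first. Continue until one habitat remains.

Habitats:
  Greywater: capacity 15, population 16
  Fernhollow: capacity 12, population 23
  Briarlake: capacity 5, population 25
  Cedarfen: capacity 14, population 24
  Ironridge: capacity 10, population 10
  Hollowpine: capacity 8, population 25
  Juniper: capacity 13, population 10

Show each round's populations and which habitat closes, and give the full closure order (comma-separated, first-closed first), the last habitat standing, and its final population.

Round 1: Briarlake=25 Cedarfen=24 Fernhollow=23 Greywater=16 Hollowpine=25 Ironridge=10 Juniper=10 → close Briarlake (overflow 20)
  25÷6 = 4 each, +1 to first 1
Round 2: Cedarfen=29 Fernhollow=27 Greywater=20 Hollowpine=29 Ironridge=14 Juniper=14 → close Hollowpine (overflow 21)
  29÷5 = 5 each, +1 to first 4
Round 3: Cedarfen=35 Fernhollow=33 Greywater=26 Ironridge=20 Juniper=19 → close Cedarfen (overflow 21)
  35÷4 = 8 each, +1 to first 3
Round 4: Fernhollow=42 Greywater=35 Ironridge=29 Juniper=27 → close Fernhollow (overflow 30)
  42÷3 = 14 each, +1 to first 0
Round 5: Greywater=49 Ironridge=43 Juniper=41 → close Greywater (overflow 34)
  49÷2 = 24 each, +1 to first 1
Round 6: Ironridge=68 Juniper=65 → close Ironridge (overflow 58)
  68÷1 = 68 each, +1 to first 0

Closure order: Briarlake, Hollowpine, Cedarfen, Fernhollow, Greywater, Ironridge
Last habitat: Juniper with 133 animals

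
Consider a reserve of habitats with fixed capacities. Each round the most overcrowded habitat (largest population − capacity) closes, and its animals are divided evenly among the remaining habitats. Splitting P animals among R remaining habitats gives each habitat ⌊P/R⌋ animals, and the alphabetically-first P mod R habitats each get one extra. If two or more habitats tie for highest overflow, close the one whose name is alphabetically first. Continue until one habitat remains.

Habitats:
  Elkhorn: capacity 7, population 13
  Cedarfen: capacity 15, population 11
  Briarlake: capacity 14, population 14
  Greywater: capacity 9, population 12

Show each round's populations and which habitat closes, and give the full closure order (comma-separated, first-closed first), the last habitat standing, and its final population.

Round 1: Briarlake=14 Cedarfen=11 Elkhorn=13 Greywater=12 → close Elkhorn (overflow 6)
  13÷3 = 4 each, +1 to first 1
Round 2: Briarlake=19 Cedarfen=15 Greywater=16 → close Greywater (overflow 7)
  16÷2 = 8 each, +1 to first 0
Round 3: Briarlake=27 Cedarfen=23 → close Briarlake (overflow 13)
  27÷1 = 27 each, +1 to first 0

Closure order: Elkhorn, Greywater, Briarlake
Last habitat: Cedarfen with 50 animals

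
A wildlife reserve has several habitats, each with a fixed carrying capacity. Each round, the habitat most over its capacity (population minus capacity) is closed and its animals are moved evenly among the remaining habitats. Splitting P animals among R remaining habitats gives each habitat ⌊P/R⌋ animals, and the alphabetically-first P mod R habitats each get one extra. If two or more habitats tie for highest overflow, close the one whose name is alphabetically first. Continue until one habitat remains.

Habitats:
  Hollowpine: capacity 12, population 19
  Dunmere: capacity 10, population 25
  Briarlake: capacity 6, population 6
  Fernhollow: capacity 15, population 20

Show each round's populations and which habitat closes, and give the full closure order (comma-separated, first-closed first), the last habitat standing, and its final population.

Round 1: Briarlake=6 Dunmere=25 Fernhollow=20 Hollowpine=19 → close Dunmere (overflow 15)
  25÷3 = 8 each, +1 to first 1
Round 2: Briarlake=15 Fernhollow=28 Hollowpine=27 → close Hollowpine (overflow 15)
  27÷2 = 13 each, +1 to first 1
Round 3: Briarlake=29 Fernhollow=41 → close Fernhollow (overflow 26)
  41÷1 = 41 each, +1 to first 0

Closure order: Dunmere, Hollowpine, Fernhollow
Last habitat: Briarlake with 70 animals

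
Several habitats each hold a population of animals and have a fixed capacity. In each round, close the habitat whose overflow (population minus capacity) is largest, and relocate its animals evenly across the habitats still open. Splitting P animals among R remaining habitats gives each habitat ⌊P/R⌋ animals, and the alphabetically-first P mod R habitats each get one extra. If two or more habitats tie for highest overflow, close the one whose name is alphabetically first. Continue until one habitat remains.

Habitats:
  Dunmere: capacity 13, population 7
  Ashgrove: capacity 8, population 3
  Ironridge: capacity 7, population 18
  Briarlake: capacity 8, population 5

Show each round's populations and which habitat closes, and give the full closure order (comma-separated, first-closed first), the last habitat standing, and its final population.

Round 1: Ashgrove=3 Briarlake=5 Dunmere=7 Ironridge=18 → close Ironridge (overflow 11)
  18÷3 = 6 each, +1 to first 0
Round 2: Ashgrove=9 Briarlake=11 Dunmere=13 → close Briarlake (overflow 3)
  11÷2 = 5 each, +1 to first 1
Round 3: Ashgrove=15 Dunmere=18 → close Ashgrove (overflow 7)
  15÷1 = 15 each, +1 to first 0

Closure order: Ironridge, Briarlake, Ashgrove
Last habitat: Dunmere with 33 animals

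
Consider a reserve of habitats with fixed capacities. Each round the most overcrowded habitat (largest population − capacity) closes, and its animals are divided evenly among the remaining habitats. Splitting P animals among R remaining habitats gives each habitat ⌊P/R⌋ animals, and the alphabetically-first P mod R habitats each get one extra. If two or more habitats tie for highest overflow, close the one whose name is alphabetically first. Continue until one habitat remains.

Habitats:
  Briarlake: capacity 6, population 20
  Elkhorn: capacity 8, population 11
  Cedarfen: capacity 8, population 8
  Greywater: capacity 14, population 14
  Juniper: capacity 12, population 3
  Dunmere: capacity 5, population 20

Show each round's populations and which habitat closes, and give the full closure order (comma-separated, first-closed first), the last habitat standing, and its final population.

Round 1: Briarlake=20 Cedarfen=8 Dunmere=20 Elkhorn=11 Greywater=14 Juniper=3 → close Dunmere (overflow 15)
  20÷5 = 4 each, +1 to first 0
Round 2: Briarlake=24 Cedarfen=12 Elkhorn=15 Greywater=18 Juniper=7 → close Briarlake (overflow 18)
  24÷4 = 6 each, +1 to first 0
Round 3: Cedarfen=18 Elkhorn=21 Greywater=24 Juniper=13 → close Elkhorn (overflow 13)
  21÷3 = 7 each, +1 to first 0
Round 4: Cedarfen=25 Greywater=31 Juniper=20 → close Cedarfen (overflow 17)
  25÷2 = 12 each, +1 to first 1
Round 5: Greywater=44 Juniper=32 → close Greywater (overflow 30)
  44÷1 = 44 each, +1 to first 0

Closure order: Dunmere, Briarlake, Elkhorn, Cedarfen, Greywater
Last habitat: Juniper with 76 animals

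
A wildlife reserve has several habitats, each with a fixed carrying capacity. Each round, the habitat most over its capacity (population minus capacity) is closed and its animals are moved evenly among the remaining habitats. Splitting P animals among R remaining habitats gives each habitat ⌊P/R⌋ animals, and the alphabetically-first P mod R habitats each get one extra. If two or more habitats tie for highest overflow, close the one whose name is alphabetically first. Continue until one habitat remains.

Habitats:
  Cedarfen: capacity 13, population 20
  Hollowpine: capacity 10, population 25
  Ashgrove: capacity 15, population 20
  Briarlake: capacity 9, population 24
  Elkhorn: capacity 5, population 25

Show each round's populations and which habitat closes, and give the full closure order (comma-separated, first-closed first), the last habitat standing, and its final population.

Closure order: Elkhorn, Briarlake, Hollowpine, Ashgrove
Last habitat: Cedarfen with 114 animals

Round 1: Ashgrove=20 Briarlake=24 Cedarfen=20 Elkhorn=25 Hollowpine=25 → close Elkhorn (overflow 20)
  25÷4 = 6 each, +1 to first 1
Round 2: Ashgrove=27 Briarlake=30 Cedarfen=26 Hollowpine=31 → close Briarlake (overflow 21)
  30÷3 = 10 each, +1 to first 0
Round 3: Ashgrove=37 Cedarfen=36 Hollowpine=41 → close Hollowpine (overflow 31)
  41÷2 = 20 each, +1 to first 1
Round 4: Ashgrove=58 Cedarfen=56 → close Ashgrove (overflow 43)
  58÷1 = 58 each, +1 to first 0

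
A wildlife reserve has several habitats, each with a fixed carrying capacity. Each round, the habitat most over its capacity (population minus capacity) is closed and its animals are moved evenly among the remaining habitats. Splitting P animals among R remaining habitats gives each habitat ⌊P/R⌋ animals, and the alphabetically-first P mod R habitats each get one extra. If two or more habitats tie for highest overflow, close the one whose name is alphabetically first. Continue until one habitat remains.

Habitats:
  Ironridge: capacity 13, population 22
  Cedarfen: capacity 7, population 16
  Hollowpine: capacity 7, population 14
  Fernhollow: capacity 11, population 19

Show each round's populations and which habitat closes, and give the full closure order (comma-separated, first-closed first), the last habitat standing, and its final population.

Round 1: Cedarfen=16 Fernhollow=19 Hollowpine=14 Ironridge=22 → close Cedarfen (overflow 9)
  16÷3 = 5 each, +1 to first 1
Round 2: Fernhollow=25 Hollowpine=19 Ironridge=27 → close Fernhollow (overflow 14)
  25÷2 = 12 each, +1 to first 1
Round 3: Hollowpine=32 Ironridge=39 → close Ironridge (overflow 26)
  39÷1 = 39 each, +1 to first 0

Closure order: Cedarfen, Fernhollow, Ironridge
Last habitat: Hollowpine with 71 animals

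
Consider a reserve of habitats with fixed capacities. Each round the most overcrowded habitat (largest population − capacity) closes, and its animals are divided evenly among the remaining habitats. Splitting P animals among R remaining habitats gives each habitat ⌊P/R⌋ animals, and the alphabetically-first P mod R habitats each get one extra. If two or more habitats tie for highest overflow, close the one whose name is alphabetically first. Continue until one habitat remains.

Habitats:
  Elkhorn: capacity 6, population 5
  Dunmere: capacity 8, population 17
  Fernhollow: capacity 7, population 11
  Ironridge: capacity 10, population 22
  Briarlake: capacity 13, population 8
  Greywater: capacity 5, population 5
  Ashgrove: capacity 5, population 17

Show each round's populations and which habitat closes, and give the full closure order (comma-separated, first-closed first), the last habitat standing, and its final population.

Round 1: Ashgrove=17 Briarlake=8 Dunmere=17 Elkhorn=5 Fernhollow=11 Greywater=5 Ironridge=22 → close Ashgrove (overflow 12)
  17÷6 = 2 each, +1 to first 5
Round 2: Briarlake=11 Dunmere=20 Elkhorn=8 Fernhollow=14 Greywater=8 Ironridge=24 → close Ironridge (overflow 14)
  24÷5 = 4 each, +1 to first 4
Round 3: Briarlake=16 Dunmere=25 Elkhorn=13 Fernhollow=19 Greywater=12 → close Dunmere (overflow 17)
  25÷4 = 6 each, +1 to first 1
Round 4: Briarlake=23 Elkhorn=19 Fernhollow=25 Greywater=18 → close Fernhollow (overflow 18)
  25÷3 = 8 each, +1 to first 1
Round 5: Briarlake=32 Elkhorn=27 Greywater=26 → close Elkhorn (overflow 21)
  27÷2 = 13 each, +1 to first 1
Round 6: Briarlake=46 Greywater=39 → close Greywater (overflow 34)
  39÷1 = 39 each, +1 to first 0

Closure order: Ashgrove, Ironridge, Dunmere, Fernhollow, Elkhorn, Greywater
Last habitat: Briarlake with 85 animals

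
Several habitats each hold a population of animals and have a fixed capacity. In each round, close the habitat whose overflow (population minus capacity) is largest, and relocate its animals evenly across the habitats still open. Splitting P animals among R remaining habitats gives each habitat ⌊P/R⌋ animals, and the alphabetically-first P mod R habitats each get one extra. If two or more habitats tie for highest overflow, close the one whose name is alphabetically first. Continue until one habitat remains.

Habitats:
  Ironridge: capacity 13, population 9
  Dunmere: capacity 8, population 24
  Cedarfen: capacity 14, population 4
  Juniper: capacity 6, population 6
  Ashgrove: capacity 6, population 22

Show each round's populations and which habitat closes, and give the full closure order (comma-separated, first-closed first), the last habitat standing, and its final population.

Closure order: Ashgrove, Dunmere, Juniper, Ironridge
Last habitat: Cedarfen with 65 animals

Round 1: Ashgrove=22 Cedarfen=4 Dunmere=24 Ironridge=9 Juniper=6 → close Ashgrove (overflow 16)
  22÷4 = 5 each, +1 to first 2
Round 2: Cedarfen=10 Dunmere=30 Ironridge=14 Juniper=11 → close Dunmere (overflow 22)
  30÷3 = 10 each, +1 to first 0
Round 3: Cedarfen=20 Ironridge=24 Juniper=21 → close Juniper (overflow 15)
  21÷2 = 10 each, +1 to first 1
Round 4: Cedarfen=31 Ironridge=34 → close Ironridge (overflow 21)
  34÷1 = 34 each, +1 to first 0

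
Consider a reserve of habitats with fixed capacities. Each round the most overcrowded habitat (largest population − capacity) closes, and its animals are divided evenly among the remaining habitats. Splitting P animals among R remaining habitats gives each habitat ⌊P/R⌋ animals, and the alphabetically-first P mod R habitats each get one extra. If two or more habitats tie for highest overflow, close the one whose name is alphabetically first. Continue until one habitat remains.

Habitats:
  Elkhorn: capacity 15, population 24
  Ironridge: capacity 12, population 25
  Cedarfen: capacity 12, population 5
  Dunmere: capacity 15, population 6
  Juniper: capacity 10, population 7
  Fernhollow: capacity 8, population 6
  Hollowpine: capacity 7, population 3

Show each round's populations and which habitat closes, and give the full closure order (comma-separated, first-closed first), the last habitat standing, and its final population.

Round 1: Cedarfen=5 Dunmere=6 Elkhorn=24 Fernhollow=6 Hollowpine=3 Ironridge=25 Juniper=7 → close Ironridge (overflow 13)
  25÷6 = 4 each, +1 to first 1
Round 2: Cedarfen=10 Dunmere=10 Elkhorn=28 Fernhollow=10 Hollowpine=7 Juniper=11 → close Elkhorn (overflow 13)
  28÷5 = 5 each, +1 to first 3
Round 3: Cedarfen=16 Dunmere=16 Fernhollow=16 Hollowpine=12 Juniper=16 → close Fernhollow (overflow 8)
  16÷4 = 4 each, +1 to first 0
Round 4: Cedarfen=20 Dunmere=20 Hollowpine=16 Juniper=20 → close Juniper (overflow 10)
  20÷3 = 6 each, +1 to first 2
Round 5: Cedarfen=27 Dunmere=27 Hollowpine=22 → close Cedarfen (overflow 15)
  27÷2 = 13 each, +1 to first 1
Round 6: Dunmere=41 Hollowpine=35 → close Hollowpine (overflow 28)
  35÷1 = 35 each, +1 to first 0

Closure order: Ironridge, Elkhorn, Fernhollow, Juniper, Cedarfen, Hollowpine
Last habitat: Dunmere with 76 animals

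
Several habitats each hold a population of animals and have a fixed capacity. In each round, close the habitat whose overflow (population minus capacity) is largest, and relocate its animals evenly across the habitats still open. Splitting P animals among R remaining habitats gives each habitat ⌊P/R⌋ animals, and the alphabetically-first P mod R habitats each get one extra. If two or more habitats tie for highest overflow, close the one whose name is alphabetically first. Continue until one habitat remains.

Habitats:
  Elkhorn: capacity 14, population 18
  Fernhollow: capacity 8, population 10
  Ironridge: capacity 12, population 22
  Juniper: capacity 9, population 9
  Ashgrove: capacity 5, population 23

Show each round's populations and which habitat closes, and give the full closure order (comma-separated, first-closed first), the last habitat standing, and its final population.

Round 1: Ashgrove=23 Elkhorn=18 Fernhollow=10 Ironridge=22 Juniper=9 → close Ashgrove (overflow 18)
  23÷4 = 5 each, +1 to first 3
Round 2: Elkhorn=24 Fernhollow=16 Ironridge=28 Juniper=14 → close Ironridge (overflow 16)
  28÷3 = 9 each, +1 to first 1
Round 3: Elkhorn=34 Fernhollow=25 Juniper=23 → close Elkhorn (overflow 20)
  34÷2 = 17 each, +1 to first 0
Round 4: Fernhollow=42 Juniper=40 → close Fernhollow (overflow 34)
  42÷1 = 42 each, +1 to first 0

Closure order: Ashgrove, Ironridge, Elkhorn, Fernhollow
Last habitat: Juniper with 82 animals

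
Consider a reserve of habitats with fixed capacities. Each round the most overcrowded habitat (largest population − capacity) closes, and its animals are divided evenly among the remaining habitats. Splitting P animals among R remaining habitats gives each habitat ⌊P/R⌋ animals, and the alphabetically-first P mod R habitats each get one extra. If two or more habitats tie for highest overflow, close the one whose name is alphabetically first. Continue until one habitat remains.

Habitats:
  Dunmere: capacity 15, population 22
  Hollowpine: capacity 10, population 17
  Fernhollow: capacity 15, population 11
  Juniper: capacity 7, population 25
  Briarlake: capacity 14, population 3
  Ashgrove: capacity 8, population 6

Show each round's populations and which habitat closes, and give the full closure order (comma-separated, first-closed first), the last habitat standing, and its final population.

Round 1: Ashgrove=6 Briarlake=3 Dunmere=22 Fernhollow=11 Hollowpine=17 Juniper=25 → close Juniper (overflow 18)
  25÷5 = 5 each, +1 to first 0
Round 2: Ashgrove=11 Briarlake=8 Dunmere=27 Fernhollow=16 Hollowpine=22 → close Dunmere (overflow 12)
  27÷4 = 6 each, +1 to first 3
Round 3: Ashgrove=18 Briarlake=15 Fernhollow=23 Hollowpine=28 → close Hollowpine (overflow 18)
  28÷3 = 9 each, +1 to first 1
Round 4: Ashgrove=28 Briarlake=24 Fernhollow=32 → close Ashgrove (overflow 20)
  28÷2 = 14 each, +1 to first 0
Round 5: Briarlake=38 Fernhollow=46 → close Fernhollow (overflow 31)
  46÷1 = 46 each, +1 to first 0

Closure order: Juniper, Dunmere, Hollowpine, Ashgrove, Fernhollow
Last habitat: Briarlake with 84 animals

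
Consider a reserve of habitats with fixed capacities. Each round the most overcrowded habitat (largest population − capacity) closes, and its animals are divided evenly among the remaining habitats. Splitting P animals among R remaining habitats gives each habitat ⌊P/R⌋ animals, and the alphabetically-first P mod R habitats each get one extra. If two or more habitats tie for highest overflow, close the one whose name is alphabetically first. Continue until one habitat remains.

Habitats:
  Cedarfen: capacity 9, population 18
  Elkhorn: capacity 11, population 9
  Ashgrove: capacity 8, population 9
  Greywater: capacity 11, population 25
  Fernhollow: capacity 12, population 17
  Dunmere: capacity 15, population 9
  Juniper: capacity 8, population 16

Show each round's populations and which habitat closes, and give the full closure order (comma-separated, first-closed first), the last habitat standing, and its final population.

Round 1: Ashgrove=9 Cedarfen=18 Dunmere=9 Elkhorn=9 Fernhollow=17 Greywater=25 Juniper=16 → close Greywater (overflow 14)
  25÷6 = 4 each, +1 to first 1
Round 2: Ashgrove=14 Cedarfen=22 Dunmere=13 Elkhorn=13 Fernhollow=21 Juniper=20 → close Cedarfen (overflow 13)
  22÷5 = 4 each, +1 to first 2
Round 3: Ashgrove=19 Dunmere=18 Elkhorn=17 Fernhollow=25 Juniper=24 → close Juniper (overflow 16)
  24÷4 = 6 each, +1 to first 0
Round 4: Ashgrove=25 Dunmere=24 Elkhorn=23 Fernhollow=31 → close Fernhollow (overflow 19)
  31÷3 = 10 each, +1 to first 1
Round 5: Ashgrove=36 Dunmere=34 Elkhorn=33 → close Ashgrove (overflow 28)
  36÷2 = 18 each, +1 to first 0
Round 6: Dunmere=52 Elkhorn=51 → close Elkhorn (overflow 40)
  51÷1 = 51 each, +1 to first 0

Closure order: Greywater, Cedarfen, Juniper, Fernhollow, Ashgrove, Elkhorn
Last habitat: Dunmere with 103 animals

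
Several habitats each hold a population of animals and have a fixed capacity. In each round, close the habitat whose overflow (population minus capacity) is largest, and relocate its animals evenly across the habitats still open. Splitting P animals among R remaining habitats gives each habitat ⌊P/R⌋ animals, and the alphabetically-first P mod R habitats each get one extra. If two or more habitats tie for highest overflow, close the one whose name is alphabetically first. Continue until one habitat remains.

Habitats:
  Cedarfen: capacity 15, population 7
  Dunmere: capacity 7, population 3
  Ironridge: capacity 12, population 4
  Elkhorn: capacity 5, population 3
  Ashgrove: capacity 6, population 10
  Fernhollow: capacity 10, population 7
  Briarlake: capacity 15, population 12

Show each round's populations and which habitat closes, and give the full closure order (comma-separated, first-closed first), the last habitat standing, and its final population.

Closure order: Ashgrove, Elkhorn, Briarlake, Dunmere, Fernhollow, Cedarfen
Last habitat: Ironridge with 46 animals

Round 1: Ashgrove=10 Briarlake=12 Cedarfen=7 Dunmere=3 Elkhorn=3 Fernhollow=7 Ironridge=4 → close Ashgrove (overflow 4)
  10÷6 = 1 each, +1 to first 4
Round 2: Briarlake=14 Cedarfen=9 Dunmere=5 Elkhorn=5 Fernhollow=8 Ironridge=5 → close Elkhorn (overflow 0)
  5÷5 = 1 each, +1 to first 0
Round 3: Briarlake=15 Cedarfen=10 Dunmere=6 Fernhollow=9 Ironridge=6 → close Briarlake (overflow 0)
  15÷4 = 3 each, +1 to first 3
Round 4: Cedarfen=14 Dunmere=10 Fernhollow=13 Ironridge=9 → close Dunmere (overflow 3)
  10÷3 = 3 each, +1 to first 1
Round 5: Cedarfen=18 Fernhollow=16 Ironridge=12 → close Fernhollow (overflow 6)
  16÷2 = 8 each, +1 to first 0
Round 6: Cedarfen=26 Ironridge=20 → close Cedarfen (overflow 11)
  26÷1 = 26 each, +1 to first 0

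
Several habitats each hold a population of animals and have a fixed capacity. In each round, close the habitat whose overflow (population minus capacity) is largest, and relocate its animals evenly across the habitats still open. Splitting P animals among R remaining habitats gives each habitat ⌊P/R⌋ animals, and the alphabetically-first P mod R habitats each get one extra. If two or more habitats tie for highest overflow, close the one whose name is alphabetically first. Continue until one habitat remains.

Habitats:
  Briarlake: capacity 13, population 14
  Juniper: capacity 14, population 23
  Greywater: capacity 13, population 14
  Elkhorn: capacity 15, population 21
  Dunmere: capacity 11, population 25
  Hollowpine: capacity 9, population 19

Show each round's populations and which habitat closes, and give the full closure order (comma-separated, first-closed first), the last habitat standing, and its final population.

Round 1: Briarlake=14 Dunmere=25 Elkhorn=21 Greywater=14 Hollowpine=19 Juniper=23 → close Dunmere (overflow 14)
  25÷5 = 5 each, +1 to first 0
Round 2: Briarlake=19 Elkhorn=26 Greywater=19 Hollowpine=24 Juniper=28 → close Hollowpine (overflow 15)
  24÷4 = 6 each, +1 to first 0
Round 3: Briarlake=25 Elkhorn=32 Greywater=25 Juniper=34 → close Juniper (overflow 20)
  34÷3 = 11 each, +1 to first 1
Round 4: Briarlake=37 Elkhorn=43 Greywater=36 → close Elkhorn (overflow 28)
  43÷2 = 21 each, +1 to first 1
Round 5: Briarlake=59 Greywater=57 → close Briarlake (overflow 46)
  59÷1 = 59 each, +1 to first 0

Closure order: Dunmere, Hollowpine, Juniper, Elkhorn, Briarlake
Last habitat: Greywater with 116 animals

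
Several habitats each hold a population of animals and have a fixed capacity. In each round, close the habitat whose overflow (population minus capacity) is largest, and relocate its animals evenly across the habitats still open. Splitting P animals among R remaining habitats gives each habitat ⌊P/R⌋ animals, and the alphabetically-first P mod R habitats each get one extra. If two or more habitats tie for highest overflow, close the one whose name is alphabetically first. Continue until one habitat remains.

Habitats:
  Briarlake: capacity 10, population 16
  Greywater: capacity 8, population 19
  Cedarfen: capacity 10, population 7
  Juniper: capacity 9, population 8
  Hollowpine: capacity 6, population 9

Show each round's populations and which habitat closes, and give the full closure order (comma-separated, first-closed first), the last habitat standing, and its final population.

Closure order: Greywater, Briarlake, Hollowpine, Cedarfen
Last habitat: Juniper with 59 animals

Round 1: Briarlake=16 Cedarfen=7 Greywater=19 Hollowpine=9 Juniper=8 → close Greywater (overflow 11)
  19÷4 = 4 each, +1 to first 3
Round 2: Briarlake=21 Cedarfen=12 Hollowpine=14 Juniper=12 → close Briarlake (overflow 11)
  21÷3 = 7 each, +1 to first 0
Round 3: Cedarfen=19 Hollowpine=21 Juniper=19 → close Hollowpine (overflow 15)
  21÷2 = 10 each, +1 to first 1
Round 4: Cedarfen=30 Juniper=29 → close Cedarfen (overflow 20)
  30÷1 = 30 each, +1 to first 0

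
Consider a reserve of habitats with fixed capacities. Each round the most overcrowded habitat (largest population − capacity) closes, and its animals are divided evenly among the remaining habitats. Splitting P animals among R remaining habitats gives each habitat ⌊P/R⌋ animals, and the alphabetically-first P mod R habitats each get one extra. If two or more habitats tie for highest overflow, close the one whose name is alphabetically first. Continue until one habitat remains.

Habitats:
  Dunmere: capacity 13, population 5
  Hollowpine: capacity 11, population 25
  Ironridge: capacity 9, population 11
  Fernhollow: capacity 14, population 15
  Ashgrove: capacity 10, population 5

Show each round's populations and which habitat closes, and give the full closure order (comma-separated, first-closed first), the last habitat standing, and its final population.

Round 1: Ashgrove=5 Dunmere=5 Fernhollow=15 Hollowpine=25 Ironridge=11 → close Hollowpine (overflow 14)
  25÷4 = 6 each, +1 to first 1
Round 2: Ashgrove=12 Dunmere=11 Fernhollow=21 Ironridge=17 → close Ironridge (overflow 8)
  17÷3 = 5 each, +1 to first 2
Round 3: Ashgrove=18 Dunmere=17 Fernhollow=26 → close Fernhollow (overflow 12)
  26÷2 = 13 each, +1 to first 0
Round 4: Ashgrove=31 Dunmere=30 → close Ashgrove (overflow 21)
  31÷1 = 31 each, +1 to first 0

Closure order: Hollowpine, Ironridge, Fernhollow, Ashgrove
Last habitat: Dunmere with 61 animals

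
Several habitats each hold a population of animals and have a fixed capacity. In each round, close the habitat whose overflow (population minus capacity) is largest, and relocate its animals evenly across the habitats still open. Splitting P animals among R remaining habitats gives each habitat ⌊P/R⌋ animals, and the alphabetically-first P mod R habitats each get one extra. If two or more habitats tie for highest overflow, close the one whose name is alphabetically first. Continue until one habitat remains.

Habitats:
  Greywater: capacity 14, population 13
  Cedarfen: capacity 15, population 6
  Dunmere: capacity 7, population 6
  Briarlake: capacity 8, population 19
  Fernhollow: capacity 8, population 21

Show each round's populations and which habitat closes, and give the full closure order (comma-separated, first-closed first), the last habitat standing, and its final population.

Closure order: Fernhollow, Briarlake, Dunmere, Greywater
Last habitat: Cedarfen with 65 animals

Round 1: Briarlake=19 Cedarfen=6 Dunmere=6 Fernhollow=21 Greywater=13 → close Fernhollow (overflow 13)
  21÷4 = 5 each, +1 to first 1
Round 2: Briarlake=25 Cedarfen=11 Dunmere=11 Greywater=18 → close Briarlake (overflow 17)
  25÷3 = 8 each, +1 to first 1
Round 3: Cedarfen=20 Dunmere=19 Greywater=26 → close Dunmere (overflow 12)
  19÷2 = 9 each, +1 to first 1
Round 4: Cedarfen=30 Greywater=35 → close Greywater (overflow 21)
  35÷1 = 35 each, +1 to first 0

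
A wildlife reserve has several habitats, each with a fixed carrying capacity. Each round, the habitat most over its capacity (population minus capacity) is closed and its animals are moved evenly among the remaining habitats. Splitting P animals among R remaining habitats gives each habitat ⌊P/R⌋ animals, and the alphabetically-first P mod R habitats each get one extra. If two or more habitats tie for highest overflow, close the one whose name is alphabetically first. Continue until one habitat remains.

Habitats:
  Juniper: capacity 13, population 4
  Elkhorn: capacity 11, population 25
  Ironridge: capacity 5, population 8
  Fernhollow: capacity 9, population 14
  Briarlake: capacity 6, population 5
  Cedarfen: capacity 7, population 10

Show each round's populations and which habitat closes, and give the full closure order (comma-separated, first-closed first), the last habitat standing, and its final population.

Closure order: Elkhorn, Fernhollow, Cedarfen, Ironridge, Briarlake
Last habitat: Juniper with 66 animals

Round 1: Briarlake=5 Cedarfen=10 Elkhorn=25 Fernhollow=14 Ironridge=8 Juniper=4 → close Elkhorn (overflow 14)
  25÷5 = 5 each, +1 to first 0
Round 2: Briarlake=10 Cedarfen=15 Fernhollow=19 Ironridge=13 Juniper=9 → close Fernhollow (overflow 10)
  19÷4 = 4 each, +1 to first 3
Round 3: Briarlake=15 Cedarfen=20 Ironridge=18 Juniper=13 → close Cedarfen (overflow 13)
  20÷3 = 6 each, +1 to first 2
Round 4: Briarlake=22 Ironridge=25 Juniper=19 → close Ironridge (overflow 20)
  25÷2 = 12 each, +1 to first 1
Round 5: Briarlake=35 Juniper=31 → close Briarlake (overflow 29)
  35÷1 = 35 each, +1 to first 0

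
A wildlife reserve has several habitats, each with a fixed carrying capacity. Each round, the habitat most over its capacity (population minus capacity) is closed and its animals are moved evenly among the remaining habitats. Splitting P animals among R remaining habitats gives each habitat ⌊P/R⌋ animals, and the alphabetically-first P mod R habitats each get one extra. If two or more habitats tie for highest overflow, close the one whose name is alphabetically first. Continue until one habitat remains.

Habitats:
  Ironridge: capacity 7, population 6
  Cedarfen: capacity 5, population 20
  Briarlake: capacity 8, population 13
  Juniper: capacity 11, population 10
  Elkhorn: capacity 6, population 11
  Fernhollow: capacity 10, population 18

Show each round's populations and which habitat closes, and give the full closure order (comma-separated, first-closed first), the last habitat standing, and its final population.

Round 1: Briarlake=13 Cedarfen=20 Elkhorn=11 Fernhollow=18 Ironridge=6 Juniper=10 → close Cedarfen (overflow 15)
  20÷5 = 4 each, +1 to first 0
Round 2: Briarlake=17 Elkhorn=15 Fernhollow=22 Ironridge=10 Juniper=14 → close Fernhollow (overflow 12)
  22÷4 = 5 each, +1 to first 2
Round 3: Briarlake=23 Elkhorn=21 Ironridge=15 Juniper=19 → close Briarlake (overflow 15)
  23÷3 = 7 each, +1 to first 2
Round 4: Elkhorn=29 Ironridge=23 Juniper=26 → close Elkhorn (overflow 23)
  29÷2 = 14 each, +1 to first 1
Round 5: Ironridge=38 Juniper=40 → close Ironridge (overflow 31)
  38÷1 = 38 each, +1 to first 0

Closure order: Cedarfen, Fernhollow, Briarlake, Elkhorn, Ironridge
Last habitat: Juniper with 78 animals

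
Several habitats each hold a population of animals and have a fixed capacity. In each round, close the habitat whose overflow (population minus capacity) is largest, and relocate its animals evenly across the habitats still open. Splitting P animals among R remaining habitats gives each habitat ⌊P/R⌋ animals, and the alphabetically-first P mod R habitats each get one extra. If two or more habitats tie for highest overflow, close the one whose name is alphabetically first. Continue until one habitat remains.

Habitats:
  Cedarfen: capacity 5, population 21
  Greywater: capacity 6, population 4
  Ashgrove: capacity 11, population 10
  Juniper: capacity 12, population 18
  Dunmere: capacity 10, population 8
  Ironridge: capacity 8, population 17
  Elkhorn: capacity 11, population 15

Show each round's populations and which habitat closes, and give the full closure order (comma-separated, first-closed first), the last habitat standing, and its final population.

Closure order: Cedarfen, Ironridge, Juniper, Elkhorn, Ashgrove, Dunmere
Last habitat: Greywater with 93 animals

Round 1: Ashgrove=10 Cedarfen=21 Dunmere=8 Elkhorn=15 Greywater=4 Ironridge=17 Juniper=18 → close Cedarfen (overflow 16)
  21÷6 = 3 each, +1 to first 3
Round 2: Ashgrove=14 Dunmere=12 Elkhorn=19 Greywater=7 Ironridge=20 Juniper=21 → close Ironridge (overflow 12)
  20÷5 = 4 each, +1 to first 0
Round 3: Ashgrove=18 Dunmere=16 Elkhorn=23 Greywater=11 Juniper=25 → close Juniper (overflow 13)
  25÷4 = 6 each, +1 to first 1
Round 4: Ashgrove=25 Dunmere=22 Elkhorn=29 Greywater=17 → close Elkhorn (overflow 18)
  29÷3 = 9 each, +1 to first 2
Round 5: Ashgrove=35 Dunmere=32 Greywater=26 → close Ashgrove (overflow 24)
  35÷2 = 17 each, +1 to first 1
Round 6: Dunmere=50 Greywater=43 → close Dunmere (overflow 40)
  50÷1 = 50 each, +1 to first 0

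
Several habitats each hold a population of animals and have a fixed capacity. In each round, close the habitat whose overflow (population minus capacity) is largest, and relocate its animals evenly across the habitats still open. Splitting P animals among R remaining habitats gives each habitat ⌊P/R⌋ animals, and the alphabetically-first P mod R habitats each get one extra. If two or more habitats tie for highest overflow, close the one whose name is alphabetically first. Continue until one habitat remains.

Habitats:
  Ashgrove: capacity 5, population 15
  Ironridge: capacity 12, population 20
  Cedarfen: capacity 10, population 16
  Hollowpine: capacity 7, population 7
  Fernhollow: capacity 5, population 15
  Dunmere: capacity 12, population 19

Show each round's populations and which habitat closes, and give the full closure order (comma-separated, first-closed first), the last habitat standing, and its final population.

Round 1: Ashgrove=15 Cedarfen=16 Dunmere=19 Fernhollow=15 Hollowpine=7 Ironridge=20 → close Ashgrove (overflow 10)
  15÷5 = 3 each, +1 to first 0
Round 2: Cedarfen=19 Dunmere=22 Fernhollow=18 Hollowpine=10 Ironridge=23 → close Fernhollow (overflow 13)
  18÷4 = 4 each, +1 to first 2
Round 3: Cedarfen=24 Dunmere=27 Hollowpine=14 Ironridge=27 → close Dunmere (overflow 15)
  27÷3 = 9 each, +1 to first 0
Round 4: Cedarfen=33 Hollowpine=23 Ironridge=36 → close Ironridge (overflow 24)
  36÷2 = 18 each, +1 to first 0
Round 5: Cedarfen=51 Hollowpine=41 → close Cedarfen (overflow 41)
  51÷1 = 51 each, +1 to first 0

Closure order: Ashgrove, Fernhollow, Dunmere, Ironridge, Cedarfen
Last habitat: Hollowpine with 92 animals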